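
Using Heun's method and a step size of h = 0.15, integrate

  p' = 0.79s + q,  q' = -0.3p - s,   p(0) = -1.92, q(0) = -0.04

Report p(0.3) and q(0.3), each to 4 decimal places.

Heun on (p,q): k1 = f(s_n, state_n); k2 = f(s_n + h, state_n + h·k1); state_{n+1} = state_n + (h/2)·(k1 + k2).
0.000000: (-1.920000, -0.040000)
  k1 = (-0.040000, 0.576000)
  predictor → (-1.926000, 0.046400)
  k2 = (0.164900, 0.427800)
  → (-1.910632, 0.035285)
0.150000: (-1.910632, 0.035285)
  k1 = (0.153785, 0.423190)
  predictor → (-1.887565, 0.098763)
  k2 = (0.335763, 0.266269)
  → (-1.873916, 0.086994)
(p(0.3), q(0.3)) ≈ (-1.8739, 0.0870)

-1.8739, 0.0870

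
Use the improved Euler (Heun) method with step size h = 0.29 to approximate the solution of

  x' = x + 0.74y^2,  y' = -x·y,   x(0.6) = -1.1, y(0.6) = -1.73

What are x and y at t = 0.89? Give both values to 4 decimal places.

Heun on (x,y): k1 = f(t_n, state_n); k2 = f(t_n + h, state_n + h·k1); state_{n+1} = state_n + (h/2)·(k1 + k2).
0.600000: (-1.100000, -1.730000)
  k1 = (1.114746, -1.903000)
  predictor → (-0.776724, -2.281870)
  k2 = (3.076405, -1.772382)
  → (-0.492283, -2.262930)
(x(0.89), y(0.89)) ≈ (-0.4923, -2.2629)

-0.4923, -2.2629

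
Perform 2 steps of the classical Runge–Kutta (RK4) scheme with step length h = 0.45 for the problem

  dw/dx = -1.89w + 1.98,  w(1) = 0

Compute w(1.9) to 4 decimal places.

0.8535

RK4: k1 = f(x_n, w_n); k2 = f(x_n + h/2, w_n + (h/2)·k1); k3 = f(x_n + h/2, w_n + (h/2)·k2); k4 = f(x_n + h, w_n + h·k3); w_{n+1} = w_n + (h/6)·(k1 + 2k2 + 2k3 + k4).
x=1.000000, w=0.000000:
  k1 = f(1.000000, 0.000000) = 1.980000
  k2 = f(1.225000, 0.445500) = 1.138005
  k3 = f(1.225000, 0.256051) = 1.496063
  k4 = f(1.450000, 0.673229) = 0.707598
  w ← 0.000000 + (0.45/6)·(k1 + 2k2 + 2k3 + k4) = 0.596680
x=1.450000, w=0.596680:
  k1 = f(1.450000, 0.596680) = 0.852275
  k2 = f(1.675000, 0.788442) = 0.489845
  k3 = f(1.675000, 0.706895) = 0.643968
  k4 = f(1.900000, 0.886466) = 0.304580
  w ← 0.596680 + (0.45/6)·(k1 + 2k2 + 2k3 + k4) = 0.853516
w(1.9) ≈ 0.8535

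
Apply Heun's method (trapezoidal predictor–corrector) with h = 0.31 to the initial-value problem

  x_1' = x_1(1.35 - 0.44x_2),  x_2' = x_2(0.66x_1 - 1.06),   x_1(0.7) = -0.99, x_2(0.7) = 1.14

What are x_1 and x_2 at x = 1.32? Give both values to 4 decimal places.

-1.8917, 0.3824

Heun on (x_1,x_2): k1 = f(x_n, state_n); k2 = f(x_n + h, state_n + h·k1); state_{n+1} = state_n + (h/2)·(k1 + k2).
0.700000: (-0.990000, 1.140000)
  k1 = (-0.839916, -1.953276)
  predictor → (-1.250374, 0.534484)
  k2 = (-1.393950, -1.007635)
  → (-1.336249, 0.681059)
1.010000: (-1.336249, 0.681059)
  k1 = (-1.403508, -1.322565)
  predictor → (-1.771337, 0.271064)
  k2 = (-2.180041, -0.604223)
  → (-1.891699, 0.382407)
(x_1(1.32), x_2(1.32)) ≈ (-1.8917, 0.3824)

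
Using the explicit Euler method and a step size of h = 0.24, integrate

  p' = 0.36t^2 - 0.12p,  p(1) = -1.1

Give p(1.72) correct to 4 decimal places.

-0.6079

Euler: p_{n+1} = p_n + h·f(t_n, p_n).
t=1.000000, p=-1.100000: f=0.492000 → p ← -1.100000 + 0.24·0.492000 = -0.981920
t=1.240000, p=-0.981920: f=0.671366 → p ← -0.981920 + 0.24·0.671366 = -0.820792
t=1.480000, p=-0.820792: f=0.887039 → p ← -0.820792 + 0.24·0.887039 = -0.607903
p(1.72) ≈ -0.6079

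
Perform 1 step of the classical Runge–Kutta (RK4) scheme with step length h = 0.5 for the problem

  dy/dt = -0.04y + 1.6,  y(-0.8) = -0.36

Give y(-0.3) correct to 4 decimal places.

0.4392

RK4: k1 = f(t_n, y_n); k2 = f(t_n + h/2, y_n + (h/2)·k1); k3 = f(t_n + h/2, y_n + (h/2)·k2); k4 = f(t_n + h, y_n + h·k3); y_{n+1} = y_n + (h/6)·(k1 + 2k2 + 2k3 + k4).
t=-0.800000, y=-0.360000:
  k1 = f(-0.800000, -0.360000) = 1.614400
  k2 = f(-0.550000, 0.043600) = 1.598256
  k3 = f(-0.550000, 0.039564) = 1.598417
  k4 = f(-0.300000, 0.439209) = 1.582432
  y ← -0.360000 + (0.5/6)·(k1 + 2k2 + 2k3 + k4) = 0.439182
y(-0.3) ≈ 0.4392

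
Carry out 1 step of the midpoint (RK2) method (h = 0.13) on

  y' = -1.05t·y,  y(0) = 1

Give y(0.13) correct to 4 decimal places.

Midpoint: k1 = f(t_n, y_n); k2 = f(t_n + h/2, y_n + (h/2)·k1); y_{n+1} = y_n + h·k2.
t=0.000000, y=1.000000:
  k1 = f(0.000000, 1.000000) = 0.000000
  k2 = f(0.065000, 1.000000) = -0.068250
  y ← 1.000000 + 0.13·(-0.068250) = 0.991128
y(0.13) ≈ 0.9911

0.9911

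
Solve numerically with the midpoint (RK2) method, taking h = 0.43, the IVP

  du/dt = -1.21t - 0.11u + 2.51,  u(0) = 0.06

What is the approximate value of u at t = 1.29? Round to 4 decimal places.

2.1041

Midpoint: k1 = f(t_n, u_n); k2 = f(t_n + h/2, u_n + (h/2)·k1); u_{n+1} = u_n + h·k2.
t=0.000000, u=0.060000:
  k1 = f(0.000000, 0.060000) = 2.503400
  k2 = f(0.215000, 0.598231) = 2.184045
  u ← 0.060000 + 0.43·2.184045 = 0.999139
t=0.430000, u=0.999139:
  k1 = f(0.430000, 0.999139) = 1.879795
  k2 = f(0.645000, 1.403295) = 1.575188
  u ← 0.999139 + 0.43·1.575188 = 1.676470
t=0.860000, u=1.676470:
  k1 = f(0.860000, 1.676470) = 1.284988
  k2 = f(1.075000, 1.952742) = 0.994448
  u ← 1.676470 + 0.43·0.994448 = 2.104083
u(1.29) ≈ 2.1041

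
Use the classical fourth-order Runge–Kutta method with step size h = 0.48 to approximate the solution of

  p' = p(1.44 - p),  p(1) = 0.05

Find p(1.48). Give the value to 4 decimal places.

0.0964

RK4: k1 = f(s_n, p_n); k2 = f(s_n + h/2, p_n + (h/2)·k1); k3 = f(s_n + h/2, p_n + (h/2)·k2); k4 = f(s_n + h, p_n + h·k3); p_{n+1} = p_n + (h/6)·(k1 + 2k2 + 2k3 + k4).
s=1.000000, p=0.050000:
  k1 = f(1.000000, 0.050000) = 0.069500
  k2 = f(1.240000, 0.066680) = 0.091573
  k3 = f(1.240000, 0.071978) = 0.098467
  k4 = f(1.480000, 0.097264) = 0.130600
  p ← 0.050000 + (0.48/6)·(k1 + 2k2 + 2k3 + k4) = 0.096414
p(1.48) ≈ 0.0964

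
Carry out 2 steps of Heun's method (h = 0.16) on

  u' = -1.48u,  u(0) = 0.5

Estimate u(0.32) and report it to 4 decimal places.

Heun: k1 = f(t_n, u_n); k2 = f(t_n + h, u_n + h·k1); u_{n+1} = u_n + (h/2)·(k1 + k2).
t=0.000000, u=0.500000:
  k1 = f(0.000000, 0.500000) = -0.740000
  k2 = f(0.160000, 0.381600) = -0.564768
  u ← 0.500000 + (0.16/2)·(-0.740000 + (-0.564768)) = 0.395619
t=0.160000, u=0.395619:
  k1 = f(0.160000, 0.395619) = -0.585515
  k2 = f(0.320000, 0.301936) = -0.446865
  u ← 0.395619 + (0.16/2)·(-0.585515 + (-0.446865)) = 0.313028
u(0.32) ≈ 0.3130

0.3130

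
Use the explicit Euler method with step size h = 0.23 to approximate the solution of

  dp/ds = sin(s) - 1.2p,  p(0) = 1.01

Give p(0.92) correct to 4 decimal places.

Euler: p_{n+1} = p_n + h·f(s_n, p_n).
s=0.000000, p=1.010000: f=-1.212000 → p ← 1.010000 + 0.23·(-1.212000) = 0.731240
s=0.230000, p=0.731240: f=-0.649510 → p ← 0.731240 + 0.23·(-0.649510) = 0.581853
s=0.460000, p=0.581853: f=-0.254275 → p ← 0.581853 + 0.23·(-0.254275) = 0.523369
s=0.690000, p=0.523369: f=0.008494 → p ← 0.523369 + 0.23·0.008494 = 0.525323
p(0.92) ≈ 0.5253

0.5253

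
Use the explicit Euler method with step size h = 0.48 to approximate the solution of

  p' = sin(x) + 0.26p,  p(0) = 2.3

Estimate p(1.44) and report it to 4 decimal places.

3.9156

Euler: p_{n+1} = p_n + h·f(x_n, p_n).
x=0.000000, p=2.300000: f=0.598000 → p ← 2.300000 + 0.48·0.598000 = 2.587040
x=0.480000, p=2.587040: f=1.134410 → p ← 2.587040 + 0.48·1.134410 = 3.131557
x=0.960000, p=3.131557: f=1.633396 → p ← 3.131557 + 0.48·1.633396 = 3.915587
p(1.44) ≈ 3.9156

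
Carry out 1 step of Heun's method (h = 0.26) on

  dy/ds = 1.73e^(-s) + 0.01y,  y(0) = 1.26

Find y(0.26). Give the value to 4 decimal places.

Heun: k1 = f(s_n, y_n); k2 = f(s_n + h, y_n + h·k1); y_{n+1} = y_n + (h/2)·(k1 + k2).
s=0.000000, y=1.260000:
  k1 = f(0.000000, 1.260000) = 1.742600
  k2 = f(0.260000, 1.713076) = 1.351050
  y ← 1.260000 + (0.26/2)·(1.742600 + 1.351050) = 1.662175
y(0.26) ≈ 1.6622

1.6622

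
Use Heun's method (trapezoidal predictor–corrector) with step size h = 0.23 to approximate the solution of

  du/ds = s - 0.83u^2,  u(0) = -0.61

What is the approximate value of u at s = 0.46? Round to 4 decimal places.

Heun: k1 = f(s_n, u_n); k2 = f(s_n + h, u_n + h·k1); u_{n+1} = u_n + (h/2)·(k1 + k2).
s=0.000000, u=-0.610000:
  k1 = f(0.000000, -0.610000) = -0.308843
  k2 = f(0.230000, -0.681034) = -0.154960
  u ← -0.610000 + (0.23/2)·(-0.308843 + (-0.154960)) = -0.663337
s=0.230000, u=-0.663337:
  k1 = f(0.230000, -0.663337) = -0.135214
  k2 = f(0.460000, -0.694436) = 0.059739
  u ← -0.663337 + (0.23/2)·(-0.135214 + 0.059739) = -0.672017
u(0.46) ≈ -0.6720

-0.6720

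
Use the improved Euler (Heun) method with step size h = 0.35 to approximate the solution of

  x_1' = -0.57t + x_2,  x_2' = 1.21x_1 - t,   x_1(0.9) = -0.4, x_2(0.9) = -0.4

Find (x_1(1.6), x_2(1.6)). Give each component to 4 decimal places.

Heun on (x_1,x_2): k1 = f(t_n, state_n); k2 = f(t_n + h, state_n + h·k1); state_{n+1} = state_n + (h/2)·(k1 + k2).
0.900000: (-0.400000, -0.400000)
  k1 = (-0.913000, -1.384000)
  predictor → (-0.719550, -0.884400)
  k2 = (-1.596900, -2.120655)
  → (-0.839233, -1.013315)
1.250000: (-0.839233, -1.013315)
  k1 = (-1.725815, -2.265471)
  predictor → (-1.443268, -1.806230)
  k2 = (-2.718230, -3.346354)
  → (-1.616940, -1.995384)
(x_1(1.6), x_2(1.6)) ≈ (-1.6169, -1.9954)

-1.6169, -1.9954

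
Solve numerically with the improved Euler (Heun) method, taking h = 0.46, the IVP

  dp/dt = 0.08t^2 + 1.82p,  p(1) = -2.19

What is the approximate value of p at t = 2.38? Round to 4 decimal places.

Heun: k1 = f(t_n, p_n); k2 = f(t_n + h, p_n + h·k1); p_{n+1} = p_n + (h/2)·(k1 + k2).
t=1.000000, p=-2.190000:
  k1 = f(1.000000, -2.190000) = -3.905800
  k2 = f(1.460000, -3.986668) = -7.085208
  p ← -2.190000 + (0.46/2)·(-3.905800 + (-7.085208)) = -4.717932
t=1.460000, p=-4.717932:
  k1 = f(1.460000, -4.717932) = -8.416108
  k2 = f(1.920000, -8.589341) = -15.337689
  p ← -4.717932 + (0.46/2)·(-8.416108 + (-15.337689)) = -10.181305
t=1.920000, p=-10.181305:
  k1 = f(1.920000, -10.181305) = -18.235063
  k2 = f(2.380000, -18.569434) = -33.343218
  p ← -10.181305 + (0.46/2)·(-18.235063 + (-33.343218)) = -22.044310
p(2.38) ≈ -22.0443

-22.0443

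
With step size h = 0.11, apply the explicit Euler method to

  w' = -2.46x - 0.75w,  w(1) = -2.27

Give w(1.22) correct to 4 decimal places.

Euler: w_{n+1} = w_n + h·f(x_n, w_n).
x=1.000000, w=-2.270000: f=-0.757500 → w ← -2.270000 + 0.11·(-0.757500) = -2.353325
x=1.110000, w=-2.353325: f=-0.965606 → w ← -2.353325 + 0.11·(-0.965606) = -2.459542
w(1.22) ≈ -2.4595

-2.4595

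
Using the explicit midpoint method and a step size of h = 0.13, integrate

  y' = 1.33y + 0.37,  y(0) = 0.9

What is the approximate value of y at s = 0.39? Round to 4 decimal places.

Midpoint: k1 = f(s_n, y_n); k2 = f(s_n + h/2, y_n + (h/2)·k1); y_{n+1} = y_n + h·k2.
s=0.000000, y=0.900000:
  k1 = f(0.000000, 0.900000) = 1.567000
  k2 = f(0.065000, 1.001855) = 1.702467
  y ← 0.900000 + 0.13·1.702467 = 1.121321
s=0.130000, y=1.121321:
  k1 = f(0.130000, 1.121321) = 1.861357
  k2 = f(0.195000, 1.242309) = 2.022271
  y ← 1.121321 + 0.13·2.022271 = 1.384216
s=0.260000, y=1.384216:
  k1 = f(0.260000, 1.384216) = 2.211007
  k2 = f(0.325000, 1.527931) = 2.402149
  y ← 1.384216 + 0.13·2.402149 = 1.696495
y(0.39) ≈ 1.6965

1.6965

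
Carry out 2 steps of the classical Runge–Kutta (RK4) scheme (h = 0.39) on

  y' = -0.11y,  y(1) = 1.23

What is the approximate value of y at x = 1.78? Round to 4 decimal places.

RK4: k1 = f(x_n, y_n); k2 = f(x_n + h/2, y_n + (h/2)·k1); k3 = f(x_n + h/2, y_n + (h/2)·k2); k4 = f(x_n + h, y_n + h·k3); y_{n+1} = y_n + (h/6)·(k1 + 2k2 + 2k3 + k4).
x=1.000000, y=1.230000:
  k1 = f(1.000000, 1.230000) = -0.135300
  k2 = f(1.195000, 1.203617) = -0.132398
  k3 = f(1.195000, 1.204182) = -0.132460
  k4 = f(1.390000, 1.178341) = -0.129617
  y ← 1.230000 + (0.39/6)·(k1 + 2k2 + 2k3 + k4) = 1.178349
x=1.390000, y=1.178349:
  k1 = f(1.390000, 1.178349) = -0.129618
  k2 = f(1.585000, 1.153073) = -0.126838
  k3 = f(1.585000, 1.153615) = -0.126898
  k4 = f(1.780000, 1.128859) = -0.124174
  y ← 1.178349 + (0.39/6)·(k1 + 2k2 + 2k3 + k4) = 1.128867
y(1.78) ≈ 1.1289

1.1289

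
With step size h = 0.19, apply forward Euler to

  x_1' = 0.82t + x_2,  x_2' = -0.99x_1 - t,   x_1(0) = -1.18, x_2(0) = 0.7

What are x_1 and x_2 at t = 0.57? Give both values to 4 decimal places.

-0.5773, 1.1690

Euler on (x_1,x_2): x_1_{n+1} = x_1_n + h·x_1', x_2_{n+1} = x_2_n + h·x_2'.
0.000000: (-1.180000, 0.700000); f=(0.700000, 1.168200) → (-1.047000, 0.921958)
0.190000: (-1.047000, 0.921958); f=(1.077758, 0.846530) → (-0.842226, 1.082799)
0.380000: (-0.842226, 1.082799); f=(1.394399, 0.453804) → (-0.577290, 1.169021)
(x_1(0.57), x_2(0.57)) ≈ (-0.5773, 1.1690)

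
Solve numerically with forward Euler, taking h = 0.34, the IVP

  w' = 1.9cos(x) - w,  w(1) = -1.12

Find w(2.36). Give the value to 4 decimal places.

Euler: w_{n+1} = w_n + h·f(x_n, w_n).
x=1.000000, w=-1.120000: f=2.146574 → w ← -1.120000 + 0.34·2.146574 = -0.390165
x=1.340000, w=-0.390165: f=0.824795 → w ← -0.390165 + 0.34·0.824795 = -0.109734
x=1.680000, w=-0.109734: f=-0.097340 → w ← -0.109734 + 0.34·(-0.097340) = -0.142830
x=2.020000, w=-0.142830: f=-0.682242 → w ← -0.142830 + 0.34·(-0.682242) = -0.374792
w(2.36) ≈ -0.3748

-0.3748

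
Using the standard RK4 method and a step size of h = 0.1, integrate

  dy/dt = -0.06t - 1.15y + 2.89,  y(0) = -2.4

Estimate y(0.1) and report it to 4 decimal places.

RK4: k1 = f(t_n, y_n); k2 = f(t_n + h/2, y_n + (h/2)·k1); k3 = f(t_n + h/2, y_n + (h/2)·k2); k4 = f(t_n + h, y_n + h·k3); y_{n+1} = y_n + (h/6)·(k1 + 2k2 + 2k3 + k4).
t=0.000000, y=-2.400000:
  k1 = f(0.000000, -2.400000) = 5.650000
  k2 = f(0.050000, -2.117500) = 5.322125
  k3 = f(0.050000, -2.133894) = 5.340978
  k4 = f(0.100000, -1.865902) = 5.029788
  y ← -2.400000 + (0.1/6)·(k1 + 2k2 + 2k3 + k4) = -1.866567
y(0.1) ≈ -1.8666

-1.8666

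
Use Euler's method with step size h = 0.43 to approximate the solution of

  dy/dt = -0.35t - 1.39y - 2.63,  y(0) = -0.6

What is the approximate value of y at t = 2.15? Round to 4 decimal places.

Euler: y_{n+1} = y_n + h·f(t_n, y_n).
t=0.000000, y=-0.600000: f=-1.796000 → y ← -0.600000 + 0.43·(-1.796000) = -1.372280
t=0.430000, y=-1.372280: f=-0.873031 → y ← -1.372280 + 0.43·(-0.873031) = -1.747683
t=0.860000, y=-1.747683: f=-0.501720 → y ← -1.747683 + 0.43·(-0.501720) = -1.963423
t=1.290000, y=-1.963423: f=-0.352342 → y ← -1.963423 + 0.43·(-0.352342) = -2.114930
t=1.720000, y=-2.114930: f=-0.292247 → y ← -2.114930 + 0.43·(-0.292247) = -2.240596
y(2.15) ≈ -2.2406

-2.2406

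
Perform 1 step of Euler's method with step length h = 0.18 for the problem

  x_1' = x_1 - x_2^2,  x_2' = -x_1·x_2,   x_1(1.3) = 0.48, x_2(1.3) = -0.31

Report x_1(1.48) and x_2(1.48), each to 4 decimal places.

0.5491, -0.2832

Euler on (x_1,x_2): x_1_{n+1} = x_1_n + h·x_1', x_2_{n+1} = x_2_n + h·x_2'.
1.300000: (0.480000, -0.310000); f=(0.383900, 0.148800) → (0.549102, -0.283216)
(x_1(1.48), x_2(1.48)) ≈ (0.5491, -0.2832)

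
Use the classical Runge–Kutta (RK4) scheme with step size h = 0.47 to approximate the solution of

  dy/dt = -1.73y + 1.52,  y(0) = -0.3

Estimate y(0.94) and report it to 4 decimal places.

0.6441

RK4: k1 = f(t_n, y_n); k2 = f(t_n + h/2, y_n + (h/2)·k1); k3 = f(t_n + h/2, y_n + (h/2)·k2); k4 = f(t_n + h, y_n + h·k3); y_{n+1} = y_n + (h/6)·(k1 + 2k2 + 2k3 + k4).
t=0.000000, y=-0.300000:
  k1 = f(0.000000, -0.300000) = 2.039000
  k2 = f(0.235000, 0.179165) = 1.210045
  k3 = f(0.235000, -0.015640) = 1.547056
  k4 = f(0.470000, 0.427117) = 0.781088
  y ← -0.300000 + (0.47/6)·(k1 + 2k2 + 2k3 + k4) = 0.352853
t=0.470000, y=0.352853:
  k1 = f(0.470000, 0.352853) = 0.909565
  k2 = f(0.705000, 0.566600) = 0.539781
  k3 = f(0.705000, 0.479701) = 0.690117
  k4 = f(0.940000, 0.677208) = 0.348431
  y ← 0.352853 + (0.47/6)·(k1 + 2k2 + 2k3 + k4) = 0.644080
y(0.94) ≈ 0.6441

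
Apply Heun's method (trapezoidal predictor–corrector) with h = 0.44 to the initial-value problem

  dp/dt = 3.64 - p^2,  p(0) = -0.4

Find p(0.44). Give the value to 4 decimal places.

Heun: k1 = f(t_n, p_n); k2 = f(t_n + h, p_n + h·k1); p_{n+1} = p_n + (h/2)·(k1 + k2).
t=0.000000, p=-0.400000:
  k1 = f(0.000000, -0.400000) = 3.480000
  k2 = f(0.440000, 1.131200) = 2.360387
  p ← -0.400000 + (0.44/2)·(3.480000 + 2.360387) = 0.884885
p(0.44) ≈ 0.8849

0.8849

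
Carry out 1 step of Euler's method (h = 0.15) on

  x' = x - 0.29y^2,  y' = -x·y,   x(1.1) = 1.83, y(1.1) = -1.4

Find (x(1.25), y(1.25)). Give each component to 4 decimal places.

Euler on (x,y): x_{n+1} = x_n + h·x', y_{n+1} = y_n + h·y'.
1.100000: (1.830000, -1.400000); f=(1.261600, 2.562000) → (2.019240, -1.015700)
(x(1.25), y(1.25)) ≈ (2.0192, -1.0157)

2.0192, -1.0157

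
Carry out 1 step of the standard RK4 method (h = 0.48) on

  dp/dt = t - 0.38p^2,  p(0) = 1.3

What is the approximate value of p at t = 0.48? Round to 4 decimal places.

1.1516

RK4: k1 = f(t_n, p_n); k2 = f(t_n + h/2, p_n + (h/2)·k1); k3 = f(t_n + h/2, p_n + (h/2)·k2); k4 = f(t_n + h, p_n + h·k3); p_{n+1} = p_n + (h/6)·(k1 + 2k2 + 2k3 + k4).
t=0.000000, p=1.300000:
  k1 = f(0.000000, 1.300000) = -0.642200
  k2 = f(0.240000, 1.145872) = -0.258949
  k3 = f(0.240000, 1.237852) = -0.342266
  k4 = f(0.480000, 1.135712) = -0.010140
  p ← 1.300000 + (0.48/6)·(k1 + 2k2 + 2k3 + k4) = 1.151618
p(0.48) ≈ 1.1516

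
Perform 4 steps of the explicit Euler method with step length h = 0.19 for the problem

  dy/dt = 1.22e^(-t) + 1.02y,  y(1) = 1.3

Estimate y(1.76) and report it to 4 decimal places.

3.0038

Euler: y_{n+1} = y_n + h·f(t_n, y_n).
t=1.000000, y=1.300000: f=1.774813 → y ← 1.300000 + 0.19·1.774813 = 1.637214
t=1.190000, y=1.637214: f=2.041109 → y ← 1.637214 + 0.19·2.041109 = 2.025025
t=1.380000, y=2.025025: f=2.372451 → y ← 2.025025 + 0.19·2.372451 = 2.475791
t=1.570000, y=2.475791: f=2.779122 → y ← 2.475791 + 0.19·2.779122 = 3.003824
y(1.76) ≈ 3.0038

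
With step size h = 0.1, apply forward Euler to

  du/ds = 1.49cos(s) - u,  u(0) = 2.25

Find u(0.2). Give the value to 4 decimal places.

Euler: u_{n+1} = u_n + h·f(s_n, u_n).
s=0.000000, u=2.250000: f=-0.760000 → u ← 2.250000 + 0.1·(-0.760000) = 2.174000
s=0.100000, u=2.174000: f=-0.691444 → u ← 2.174000 + 0.1·(-0.691444) = 2.104856
u(0.2) ≈ 2.1049

2.1049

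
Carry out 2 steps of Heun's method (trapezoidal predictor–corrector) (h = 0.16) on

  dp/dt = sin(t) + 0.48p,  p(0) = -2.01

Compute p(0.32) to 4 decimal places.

Heun: k1 = f(t_n, p_n); k2 = f(t_n + h, p_n + h·k1); p_{n+1} = p_n + (h/2)·(k1 + k2).
t=0.000000, p=-2.010000:
  k1 = f(0.000000, -2.010000) = -0.964800
  k2 = f(0.160000, -2.164368) = -0.879578
  p ← -2.010000 + (0.16/2)·(-0.964800 + (-0.879578)) = -2.157550
t=0.160000, p=-2.157550:
  k1 = f(0.160000, -2.157550) = -0.876306
  k2 = f(0.320000, -2.297759) = -0.788358
  p ← -2.157550 + (0.16/2)·(-0.876306 + (-0.788358)) = -2.290723
p(0.32) ≈ -2.2907

-2.2907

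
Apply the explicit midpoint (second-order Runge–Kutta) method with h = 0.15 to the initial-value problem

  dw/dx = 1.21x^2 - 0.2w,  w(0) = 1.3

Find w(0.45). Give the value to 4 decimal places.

Midpoint: k1 = f(x_n, w_n); k2 = f(x_n + h/2, w_n + (h/2)·k1); w_{n+1} = w_n + h·k2.
x=0.000000, w=1.300000:
  k1 = f(0.000000, 1.300000) = -0.260000
  k2 = f(0.075000, 1.280500) = -0.249294
  w ← 1.300000 + 0.15·(-0.249294) = 1.262606
x=0.150000, w=1.262606:
  k1 = f(0.150000, 1.262606) = -0.225296
  k2 = f(0.225000, 1.245709) = -0.187885
  w ← 1.262606 + 0.15·(-0.187885) = 1.234423
x=0.300000, w=1.234423:
  k1 = f(0.300000, 1.234423) = -0.137985
  k2 = f(0.375000, 1.224074) = -0.074659
  w ← 1.234423 + 0.15·(-0.074659) = 1.223224
w(0.45) ≈ 1.2232

1.2232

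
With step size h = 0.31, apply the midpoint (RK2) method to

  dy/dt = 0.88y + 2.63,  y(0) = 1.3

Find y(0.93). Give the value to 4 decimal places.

6.6528

Midpoint: k1 = f(t_n, y_n); k2 = f(t_n + h/2, y_n + (h/2)·k1); y_{n+1} = y_n + h·k2.
t=0.000000, y=1.300000:
  k1 = f(0.000000, 1.300000) = 3.774000
  k2 = f(0.155000, 1.884970) = 4.288774
  y ← 1.300000 + 0.31·4.288774 = 2.629520
t=0.310000, y=2.629520:
  k1 = f(0.310000, 2.629520) = 4.943977
  k2 = f(0.465000, 3.395836) = 5.618336
  y ← 2.629520 + 0.31·5.618336 = 4.371204
t=0.620000, y=4.371204:
  k1 = f(0.620000, 4.371204) = 6.476659
  k2 = f(0.775000, 5.375086) = 7.360076
  y ← 4.371204 + 0.31·7.360076 = 6.652827
y(0.93) ≈ 6.6528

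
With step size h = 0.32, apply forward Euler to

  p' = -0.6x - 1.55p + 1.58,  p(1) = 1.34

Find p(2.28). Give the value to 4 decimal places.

Euler: p_{n+1} = p_n + h·f(x_n, p_n).
x=1.000000, p=1.340000: f=-1.097000 → p ← 1.340000 + 0.32·(-1.097000) = 0.988960
x=1.320000, p=0.988960: f=-0.744888 → p ← 0.988960 + 0.32·(-0.744888) = 0.750596
x=1.640000, p=0.750596: f=-0.567424 → p ← 0.750596 + 0.32·(-0.567424) = 0.569020
x=1.960000, p=0.569020: f=-0.477981 → p ← 0.569020 + 0.32·(-0.477981) = 0.416066
p(2.28) ≈ 0.4161

0.4161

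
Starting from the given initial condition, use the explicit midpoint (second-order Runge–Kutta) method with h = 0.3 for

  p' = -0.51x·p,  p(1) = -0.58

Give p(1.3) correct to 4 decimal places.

-0.4858

Midpoint: k1 = f(x_n, p_n); k2 = f(x_n + h/2, p_n + (h/2)·k1); p_{n+1} = p_n + h·k2.
x=1.000000, p=-0.580000:
  k1 = f(1.000000, -0.580000) = 0.295800
  k2 = f(1.150000, -0.535630) = 0.314147
  p ← -0.580000 + 0.3·0.314147 = -0.485756
p(1.3) ≈ -0.4858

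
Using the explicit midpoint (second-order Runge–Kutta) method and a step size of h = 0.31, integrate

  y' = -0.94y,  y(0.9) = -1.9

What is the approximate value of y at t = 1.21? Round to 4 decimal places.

-1.4270

Midpoint: k1 = f(t_n, y_n); k2 = f(t_n + h/2, y_n + (h/2)·k1); y_{n+1} = y_n + h·k2.
t=0.900000, y=-1.900000:
  k1 = f(0.900000, -1.900000) = 1.786000
  k2 = f(1.055000, -1.623170) = 1.525780
  y ← -1.900000 + 0.31·1.525780 = -1.427008
y(1.21) ≈ -1.4270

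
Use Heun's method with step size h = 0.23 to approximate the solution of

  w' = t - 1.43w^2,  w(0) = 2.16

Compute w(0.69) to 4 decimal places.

0.8837

Heun: k1 = f(t_n, w_n); k2 = f(t_n + h, w_n + h·k1); w_{n+1} = w_n + (h/2)·(k1 + k2).
t=0.000000, w=2.160000:
  k1 = f(0.000000, 2.160000) = -6.671808
  k2 = f(0.230000, 0.625484) = -0.329460
  w ← 2.160000 + (0.23/2)·(-6.671808 + (-0.329460)) = 1.354854
t=0.230000, w=1.354854:
  k1 = f(0.230000, 1.354854) = -2.394951
  k2 = f(0.460000, 0.804016) = -0.464411
  w ← 1.354854 + (0.23/2)·(-2.394951 + (-0.464411)) = 1.026028
t=0.460000, w=1.026028:
  k1 = f(0.460000, 1.026028) = -1.045408
  k2 = f(0.690000, 0.785584) = -0.192513
  w ← 1.026028 + (0.23/2)·(-1.045408 + (-0.192513)) = 0.883667
w(0.69) ≈ 0.8837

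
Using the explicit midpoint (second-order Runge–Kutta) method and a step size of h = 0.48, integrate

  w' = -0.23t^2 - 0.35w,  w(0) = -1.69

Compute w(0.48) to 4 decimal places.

Midpoint: k1 = f(t_n, w_n); k2 = f(t_n + h/2, w_n + (h/2)·k1); w_{n+1} = w_n + h·k2.
t=0.000000, w=-1.690000:
  k1 = f(0.000000, -1.690000) = 0.591500
  k2 = f(0.240000, -1.548040) = 0.528566
  w ← -1.690000 + 0.48·0.528566 = -1.436288
w(0.48) ≈ -1.4363

-1.4363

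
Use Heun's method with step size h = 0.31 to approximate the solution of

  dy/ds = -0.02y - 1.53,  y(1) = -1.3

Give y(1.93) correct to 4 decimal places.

Heun: k1 = f(s_n, y_n); k2 = f(s_n + h, y_n + h·k1); y_{n+1} = y_n + (h/2)·(k1 + k2).
s=1.000000, y=-1.300000:
  k1 = f(1.000000, -1.300000) = -1.504000
  k2 = f(1.310000, -1.766240) = -1.494675
  y ← -1.300000 + (0.31/2)·(-1.504000 + (-1.494675)) = -1.764795
s=1.310000, y=-1.764795:
  k1 = f(1.310000, -1.764795) = -1.494704
  k2 = f(1.620000, -2.228153) = -1.485437
  y ← -1.764795 + (0.31/2)·(-1.494704 + (-1.485437)) = -2.226717
s=1.620000, y=-2.226717:
  k1 = f(1.620000, -2.226717) = -1.485466
  k2 = f(1.930000, -2.687211) = -1.476256
  y ← -2.226717 + (0.31/2)·(-1.485466 + (-1.476256)) = -2.685783
y(1.93) ≈ -2.6858

-2.6858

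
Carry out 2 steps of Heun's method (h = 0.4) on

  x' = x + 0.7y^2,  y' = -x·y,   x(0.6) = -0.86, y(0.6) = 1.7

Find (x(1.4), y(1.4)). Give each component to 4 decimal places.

Heun on (x,y): k1 = f(t_n, state_n); k2 = f(t_n + h, state_n + h·k1); state_{n+1} = state_n + (h/2)·(k1 + k2).
0.600000: (-0.860000, 1.700000)
  k1 = (1.163000, 1.462000)
  predictor → (-0.394800, 2.284800)
  k2 = (3.259418, 0.902039)
  → (0.024484, 2.172808)
1.000000: (0.024484, 2.172808)
  k1 = (3.329249, -0.053198)
  predictor → (1.356183, 2.151529)
  k2 = (4.596536, -2.917867)
  → (1.609641, 1.578595)
(x(1.4), y(1.4)) ≈ (1.6096, 1.5786)

1.6096, 1.5786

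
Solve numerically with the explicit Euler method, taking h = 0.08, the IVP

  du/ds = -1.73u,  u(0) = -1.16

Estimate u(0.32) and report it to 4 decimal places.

-0.6393

Euler: u_{n+1} = u_n + h·f(s_n, u_n).
s=0.000000, u=-1.160000: f=2.006800 → u ← -1.160000 + 0.08·2.006800 = -0.999456
s=0.080000, u=-0.999456: f=1.729059 → u ← -0.999456 + 0.08·1.729059 = -0.861131
s=0.160000, u=-0.861131: f=1.489757 → u ← -0.861131 + 0.08·1.489757 = -0.741951
s=0.240000, u=-0.741951: f=1.283575 → u ← -0.741951 + 0.08·1.283575 = -0.639265
u(0.32) ≈ -0.6393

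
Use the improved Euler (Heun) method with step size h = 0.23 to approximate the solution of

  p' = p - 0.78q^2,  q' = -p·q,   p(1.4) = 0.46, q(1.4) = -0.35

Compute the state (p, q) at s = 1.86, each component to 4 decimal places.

0.6808, -0.2711

Heun on (p,q): k1 = f(s_n, state_n); k2 = f(s_n + h, state_n + h·k1); state_{n+1} = state_n + (h/2)·(k1 + k2).
1.400000: (0.460000, -0.350000)
  k1 = (0.364450, 0.161000)
  predictor → (0.543824, -0.312970)
  k2 = (0.467422, 0.170200)
  → (0.555665, -0.311912)
1.630000: (0.555665, -0.311912)
  k1 = (0.479780, 0.173319)
  predictor → (0.666015, -0.272049)
  k2 = (0.608287, 0.181188)
  → (0.680793, -0.271144)
(p(1.86), q(1.86)) ≈ (0.6808, -0.2711)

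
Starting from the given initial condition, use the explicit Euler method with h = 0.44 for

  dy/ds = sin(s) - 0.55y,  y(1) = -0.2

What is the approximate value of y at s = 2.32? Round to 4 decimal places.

Euler: y_{n+1} = y_n + h·f(s_n, y_n).
s=1.000000, y=-0.200000: f=0.951471 → y ← -0.200000 + 0.44·0.951471 = 0.218647
s=1.440000, y=0.218647: f=0.871202 → y ← 0.218647 + 0.44·0.871202 = 0.601976
s=1.880000, y=0.601976: f=0.621489 → y ← 0.601976 + 0.44·0.621489 = 0.875432
y(2.32) ≈ 0.8754

0.8754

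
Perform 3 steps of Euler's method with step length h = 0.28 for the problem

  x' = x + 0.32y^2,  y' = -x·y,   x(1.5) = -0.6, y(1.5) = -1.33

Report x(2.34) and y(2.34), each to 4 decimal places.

Euler on (x,y): x_{n+1} = x_n + h·x', y_{n+1} = y_n + h·y'.
1.500000: (-0.600000, -1.330000); f=(-0.033952, -0.798000) → (-0.609507, -1.553440)
1.780000: (-0.609507, -1.553440); f=(0.162710, -0.946832) → (-0.563948, -1.818553)
2.060000: (-0.563948, -1.818553); f=(0.494335, -1.025569) → (-0.425534, -2.105712)
(x(2.34), y(2.34)) ≈ (-0.4255, -2.1057)

-0.4255, -2.1057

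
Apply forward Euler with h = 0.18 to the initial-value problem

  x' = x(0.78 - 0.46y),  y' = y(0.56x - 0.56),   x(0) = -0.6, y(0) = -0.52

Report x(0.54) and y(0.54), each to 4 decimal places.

Euler on (x,y): x_{n+1} = x_n + h·x', y_{n+1} = y_n + h·y'.
0.000000: (-0.600000, -0.520000); f=(-0.611520, 0.465920) → (-0.710074, -0.436134)
0.180000: (-0.710074, -0.436134); f=(-0.696314, 0.417660) → (-0.835410, -0.360956)
0.360000: (-0.835410, -0.360956); f=(-0.790331, 0.371001) → (-0.977670, -0.294175)
(x(0.54), y(0.54)) ≈ (-0.9777, -0.2942)

-0.9777, -0.2942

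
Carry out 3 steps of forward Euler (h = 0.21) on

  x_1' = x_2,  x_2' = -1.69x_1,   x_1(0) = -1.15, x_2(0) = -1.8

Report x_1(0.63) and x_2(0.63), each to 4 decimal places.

-1.9987, -0.2036

Euler on (x_1,x_2): x_1_{n+1} = x_1_n + h·x_1', x_2_{n+1} = x_2_n + h·x_2'.
0.000000: (-1.150000, -1.800000); f=(-1.800000, 1.943500) → (-1.528000, -1.391865)
0.210000: (-1.528000, -1.391865); f=(-1.391865, 2.582320) → (-1.820292, -0.849578)
0.420000: (-1.820292, -0.849578); f=(-0.849578, 3.076293) → (-1.998703, -0.203556)
(x_1(0.63), x_2(0.63)) ≈ (-1.9987, -0.2036)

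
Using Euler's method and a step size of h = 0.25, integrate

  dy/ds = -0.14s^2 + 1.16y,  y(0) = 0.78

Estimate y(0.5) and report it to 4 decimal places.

1.2958

Euler: y_{n+1} = y_n + h·f(s_n, y_n).
s=0.000000, y=0.780000: f=0.904800 → y ← 0.780000 + 0.25·0.904800 = 1.006200
s=0.250000, y=1.006200: f=1.158442 → y ← 1.006200 + 0.25·1.158442 = 1.295810
y(0.5) ≈ 1.2958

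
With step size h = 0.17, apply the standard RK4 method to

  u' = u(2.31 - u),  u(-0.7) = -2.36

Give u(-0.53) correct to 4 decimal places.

-6.7460

RK4: k1 = f(t_n, u_n); k2 = f(t_n + h/2, u_n + (h/2)·k1); k3 = f(t_n + h/2, u_n + (h/2)·k2); k4 = f(t_n + h, u_n + h·k3); u_{n+1} = u_n + (h/6)·(k1 + 2k2 + 2k3 + k4).
t=-0.700000, u=-2.360000:
  k1 = f(-0.700000, -2.360000) = -11.021200
  k2 = f(-0.615000, -3.296802) = -18.484516
  k3 = f(-0.615000, -3.931184) = -24.535241
  k4 = f(-0.530000, -6.530991) = -57.740433
  u ← -2.360000 + (0.17/6)·(k1 + 2k2 + 2k3 + k4) = -6.746033
u(-0.53) ≈ -6.7460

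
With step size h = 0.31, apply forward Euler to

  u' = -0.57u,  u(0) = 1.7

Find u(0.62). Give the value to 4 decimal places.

1.1523

Euler: u_{n+1} = u_n + h·f(s_n, u_n).
s=0.000000, u=1.700000: f=-0.969000 → u ← 1.700000 + 0.31·(-0.969000) = 1.399610
s=0.310000, u=1.399610: f=-0.797778 → u ← 1.399610 + 0.31·(-0.797778) = 1.152299
u(0.62) ≈ 1.1523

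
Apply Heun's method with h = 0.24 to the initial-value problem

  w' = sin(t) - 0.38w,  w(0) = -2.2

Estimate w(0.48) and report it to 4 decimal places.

Heun: k1 = f(t_n, w_n); k2 = f(t_n + h, w_n + h·k1); w_{n+1} = w_n + (h/2)·(k1 + k2).
t=0.000000, w=-2.200000:
  k1 = f(0.000000, -2.200000) = 0.836000
  k2 = f(0.240000, -1.999360) = 0.997459
  w ← -2.200000 + (0.24/2)·(0.836000 + 0.997459) = -1.979985
t=0.240000, w=-1.979985:
  k1 = f(0.240000, -1.979985) = 0.990097
  k2 = f(0.480000, -1.742362) = 1.123877
  w ← -1.979985 + (0.24/2)·(0.990097 + 1.123877) = -1.726308
w(0.48) ≈ -1.7263

-1.7263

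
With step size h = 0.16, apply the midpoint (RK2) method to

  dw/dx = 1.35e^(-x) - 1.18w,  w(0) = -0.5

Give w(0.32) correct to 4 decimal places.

Midpoint: k1 = f(x_n, w_n); k2 = f(x_n + h/2, w_n + (h/2)·k1); w_{n+1} = w_n + h·k2.
x=0.000000, w=-0.500000:
  k1 = f(0.000000, -0.500000) = 1.940000
  k2 = f(0.080000, -0.344800) = 1.653071
  w ← -0.500000 + 0.16·1.653071 = -0.235509
x=0.160000, w=-0.235509:
  k1 = f(0.160000, -0.235509) = 1.428294
  k2 = f(0.240000, -0.121245) = 1.205017
  w ← -0.235509 + 0.16·1.205017 = -0.042706
w(0.32) ≈ -0.0427

-0.0427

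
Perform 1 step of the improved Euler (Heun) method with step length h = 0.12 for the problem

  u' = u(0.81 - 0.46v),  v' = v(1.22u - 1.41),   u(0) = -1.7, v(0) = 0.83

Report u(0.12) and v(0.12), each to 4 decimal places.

-1.8067, 0.5524

Heun on (u,v): k1 = f(s_n, state_n); k2 = f(s_n + h, state_n + h·k1); state_{n+1} = state_n + (h/2)·(k1 + k2).
0.000000: (-1.700000, 0.830000)
  k1 = (-0.727940, -2.891720)
  predictor → (-1.787353, 0.482994)
  k2 = (-1.050647, -1.734223)
  → (-1.806715, 0.552443)
(u(0.12), v(0.12)) ≈ (-1.8067, 0.5524)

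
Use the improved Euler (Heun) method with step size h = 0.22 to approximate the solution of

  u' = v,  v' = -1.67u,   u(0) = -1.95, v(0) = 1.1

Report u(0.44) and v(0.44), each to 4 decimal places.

-1.1735, 2.2989

Heun on (u,v): k1 = f(s_n, state_n); k2 = f(s_n + h, state_n + h·k1); state_{n+1} = state_n + (h/2)·(k1 + k2).
0.000000: (-1.950000, 1.100000)
  k1 = (1.100000, 3.256500)
  predictor → (-1.708000, 1.816430)
  k2 = (1.816430, 2.852360)
  → (-1.629193, 1.771975)
0.220000: (-1.629193, 1.771975)
  k1 = (1.771975, 2.720752)
  predictor → (-1.239358, 2.370540)
  k2 = (2.370540, 2.069728)
  → (-1.173516, 2.298927)
(u(0.44), v(0.44)) ≈ (-1.1735, 2.2989)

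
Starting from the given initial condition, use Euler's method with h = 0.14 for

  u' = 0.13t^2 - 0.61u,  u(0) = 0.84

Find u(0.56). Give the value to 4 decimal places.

0.5926

Euler: u_{n+1} = u_n + h·f(t_n, u_n).
t=0.000000, u=0.840000: f=-0.512400 → u ← 0.840000 + 0.14·(-0.512400) = 0.768264
t=0.140000, u=0.768264: f=-0.466093 → u ← 0.768264 + 0.14·(-0.466093) = 0.703011
t=0.280000, u=0.703011: f=-0.418645 → u ← 0.703011 + 0.14·(-0.418645) = 0.644401
t=0.420000, u=0.644401: f=-0.370152 → u ← 0.644401 + 0.14·(-0.370152) = 0.592579
u(0.56) ≈ 0.5926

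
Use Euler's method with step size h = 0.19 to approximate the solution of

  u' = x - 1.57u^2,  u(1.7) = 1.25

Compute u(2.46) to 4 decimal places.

1.1818

Euler: u_{n+1} = u_n + h·f(x_n, u_n).
x=1.700000, u=1.250000: f=-0.753125 → u ← 1.250000 + 0.19·(-0.753125) = 1.106906
x=1.890000, u=1.106906: f=-0.033629 → u ← 1.106906 + 0.19·(-0.033629) = 1.100517
x=2.080000, u=1.100517: f=0.178515 → u ← 1.100517 + 0.19·0.178515 = 1.134435
x=2.270000, u=1.134435: f=0.249501 → u ← 1.134435 + 0.19·0.249501 = 1.181840
u(2.46) ≈ 1.1818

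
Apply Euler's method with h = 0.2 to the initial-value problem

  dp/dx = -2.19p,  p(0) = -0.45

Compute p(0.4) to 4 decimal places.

Euler: p_{n+1} = p_n + h·f(x_n, p_n).
x=0.000000, p=-0.450000: f=0.985500 → p ← -0.450000 + 0.2·0.985500 = -0.252900
x=0.200000, p=-0.252900: f=0.553851 → p ← -0.252900 + 0.2·0.553851 = -0.142130
p(0.4) ≈ -0.1421

-0.1421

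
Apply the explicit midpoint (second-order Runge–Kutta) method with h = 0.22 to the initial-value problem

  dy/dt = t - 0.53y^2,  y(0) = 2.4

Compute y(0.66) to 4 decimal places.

Midpoint: k1 = f(t_n, y_n); k2 = f(t_n + h/2, y_n + (h/2)·k1); y_{n+1} = y_n + h·k2.
t=0.000000, y=2.400000:
  k1 = f(0.000000, 2.400000) = -3.052800
  k2 = f(0.110000, 2.064192) = -2.148271
  y ← 2.400000 + 0.22·(-2.148271) = 1.927380
t=0.220000, y=1.927380:
  k1 = f(0.220000, 1.927380) = -1.748841
  k2 = f(0.330000, 1.735008) = -1.265434
  y ← 1.927380 + 0.22·(-1.265434) = 1.648985
t=0.440000, y=1.648985:
  k1 = f(0.440000, 1.648985) = -1.001150
  k2 = f(0.550000, 1.538858) = -0.705085
  y ← 1.648985 + 0.22·(-0.705085) = 1.493866
y(0.66) ≈ 1.4939

1.4939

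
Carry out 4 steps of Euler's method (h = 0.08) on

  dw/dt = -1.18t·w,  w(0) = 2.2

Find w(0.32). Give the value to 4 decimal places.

2.1017

Euler: w_{n+1} = w_n + h·f(t_n, w_n).
t=0.000000, w=2.200000: f=0.000000 → w ← 2.200000 + 0.08·0.000000 = 2.200000
t=0.080000, w=2.200000: f=-0.207680 → w ← 2.200000 + 0.08·(-0.207680) = 2.183386
t=0.160000, w=2.183386: f=-0.412223 → w ← 2.183386 + 0.08·(-0.412223) = 2.150408
t=0.240000, w=2.150408: f=-0.608995 → w ← 2.150408 + 0.08·(-0.608995) = 2.101688
w(0.32) ≈ 2.1017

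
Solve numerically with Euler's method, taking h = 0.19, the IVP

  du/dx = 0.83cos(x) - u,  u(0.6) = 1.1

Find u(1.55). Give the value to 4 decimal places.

Euler: u_{n+1} = u_n + h·f(x_n, u_n).
x=0.600000, u=1.100000: f=-0.414971 → u ← 1.100000 + 0.19·(-0.414971) = 1.021155
x=0.790000, u=1.021155: f=-0.436964 → u ← 1.021155 + 0.19·(-0.436964) = 0.938132
x=0.980000, u=0.938132: f=-0.475804 → u ← 0.938132 + 0.19·(-0.475804) = 0.847730
x=1.170000, u=0.847730: f=-0.523904 → u ← 0.847730 + 0.19·(-0.523904) = 0.748188
x=1.360000, u=0.748188: f=-0.574520 → u ← 0.748188 + 0.19·(-0.574520) = 0.639029
u(1.55) ≈ 0.6390

0.6390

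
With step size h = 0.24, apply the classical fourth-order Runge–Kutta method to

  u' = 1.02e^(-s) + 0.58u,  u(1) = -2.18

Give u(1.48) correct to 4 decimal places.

RK4: k1 = f(s_n, u_n); k2 = f(s_n + h/2, u_n + (h/2)·k1); k3 = f(s_n + h/2, u_n + (h/2)·k2); k4 = f(s_n + h, u_n + h·k3); u_{n+1} = u_n + (h/6)·(k1 + 2k2 + 2k3 + k4).
s=1.000000, u=-2.180000:
  k1 = f(1.000000, -2.180000) = -0.889163
  k2 = f(1.120000, -2.286700) = -0.993480
  k3 = f(1.120000, -2.299218) = -1.000741
  k4 = f(1.240000, -2.420178) = -1.108531
  u ← -2.180000 + (0.24/6)·(k1 + 2k2 + 2k3 + k4) = -2.419445
s=1.240000, u=-2.419445:
  k1 = f(1.240000, -2.419445) = -1.108106
  k2 = f(1.360000, -2.552418) = -1.218609
  k3 = f(1.360000, -2.565678) = -1.226300
  k4 = f(1.480000, -2.713757) = -1.341789
  u ← -2.419445 + (0.24/6)·(k1 + 2k2 + 2k3 + k4) = -2.713034
u(1.48) ≈ -2.7130

-2.7130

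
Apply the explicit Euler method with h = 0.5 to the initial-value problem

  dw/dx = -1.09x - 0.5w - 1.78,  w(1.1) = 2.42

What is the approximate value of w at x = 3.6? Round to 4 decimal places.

Euler: w_{n+1} = w_n + h·f(x_n, w_n).
x=1.100000, w=2.420000: f=-4.189000 → w ← 2.420000 + 0.5·(-4.189000) = 0.325500
x=1.600000, w=0.325500: f=-3.686750 → w ← 0.325500 + 0.5·(-3.686750) = -1.517875
x=2.100000, w=-1.517875: f=-3.310062 → w ← -1.517875 + 0.5·(-3.310062) = -3.172906
x=2.600000, w=-3.172906: f=-3.027547 → w ← -3.172906 + 0.5·(-3.027547) = -4.686680
x=3.100000, w=-4.686680: f=-2.815660 → w ← -4.686680 + 0.5·(-2.815660) = -6.094510
w(3.6) ≈ -6.0945

-6.0945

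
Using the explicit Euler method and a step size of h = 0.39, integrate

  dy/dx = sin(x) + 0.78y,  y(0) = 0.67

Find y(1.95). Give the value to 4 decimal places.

Euler: y_{n+1} = y_n + h·f(x_n, y_n).
x=0.000000, y=0.670000: f=0.522600 → y ← 0.670000 + 0.39·0.522600 = 0.873814
x=0.390000, y=0.873814: f=1.061763 → y ← 0.873814 + 0.39·1.061763 = 1.287902
x=0.780000, y=1.287902: f=1.707843 → y ← 1.287902 + 0.39·1.707843 = 1.953960
x=1.170000, y=1.953960: f=2.444840 → y ← 1.953960 + 0.39·2.444840 = 2.907448
x=1.560000, y=2.907448: f=3.267751 → y ← 2.907448 + 0.39·3.267751 = 4.181871
y(1.95) ≈ 4.1819

4.1819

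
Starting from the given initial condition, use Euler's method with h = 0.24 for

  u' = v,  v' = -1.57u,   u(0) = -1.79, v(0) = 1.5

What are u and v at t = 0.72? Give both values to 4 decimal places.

Euler on (u,v): u_{n+1} = u_n + h·u', v_{n+1} = v_n + h·v'.
0.000000: (-1.790000, 1.500000); f=(1.500000, 2.810300) → (-1.430000, 2.174472)
0.240000: (-1.430000, 2.174472); f=(2.174472, 2.245100) → (-0.908127, 2.713296)
0.480000: (-0.908127, 2.713296); f=(2.713296, 1.425759) → (-0.256936, 3.055478)
(u(0.72), v(0.72)) ≈ (-0.2569, 3.0555)

-0.2569, 3.0555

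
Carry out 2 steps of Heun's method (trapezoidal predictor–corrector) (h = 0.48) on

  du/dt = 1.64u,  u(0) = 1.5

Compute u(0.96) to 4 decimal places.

Heun: k1 = f(t_n, u_n); k2 = f(t_n + h, u_n + h·k1); u_{n+1} = u_n + (h/2)·(k1 + k2).
t=0.000000, u=1.500000:
  k1 = f(0.000000, 1.500000) = 2.460000
  k2 = f(0.480000, 2.680800) = 4.396512
  u ← 1.500000 + (0.48/2)·(2.460000 + 4.396512) = 3.145563
t=0.480000, u=3.145563:
  k1 = f(0.480000, 3.145563) = 5.158723
  k2 = f(0.960000, 5.621750) = 9.219670
  u ← 3.145563 + (0.48/2)·(5.158723 + 9.219670) = 6.596377
u(0.96) ≈ 6.5964

6.5964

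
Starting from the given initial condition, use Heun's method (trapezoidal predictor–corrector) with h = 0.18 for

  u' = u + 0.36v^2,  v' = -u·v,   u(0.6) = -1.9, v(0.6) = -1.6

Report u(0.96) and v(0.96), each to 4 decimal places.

Heun on (u,v): k1 = f(t_n, state_n); k2 = f(t_n + h, state_n + h·k1); state_{n+1} = state_n + (h/2)·(k1 + k2).
0.600000: (-1.900000, -1.600000)
  k1 = (-0.978400, -3.040000)
  predictor → (-2.076112, -2.147200)
  k2 = (-0.416344, -4.457828)
  → (-2.025527, -2.274804)
0.780000: (-2.025527, -2.274804)
  k1 = (-0.162622, -4.607678)
  predictor → (-2.054799, -3.104186)
  k2 = (1.414152, -6.378479)
  → (-1.912889, -3.263559)
(u(0.96), v(0.96)) ≈ (-1.9129, -3.2636)

-1.9129, -3.2636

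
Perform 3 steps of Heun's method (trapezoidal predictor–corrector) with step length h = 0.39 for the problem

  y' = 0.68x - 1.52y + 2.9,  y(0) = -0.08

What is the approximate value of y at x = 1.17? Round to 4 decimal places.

Heun: k1 = f(x_n, y_n); k2 = f(x_n + h, y_n + h·k1); y_{n+1} = y_n + (h/2)·(k1 + k2).
x=0.000000, y=-0.080000:
  k1 = f(0.000000, -0.080000) = 3.021600
  k2 = f(0.390000, 1.098424) = 1.495596
  y ← -0.080000 + (0.39/2)·(3.021600 + 1.495596) = 0.800853
x=0.390000, y=0.800853:
  k1 = f(0.390000, 0.800853) = 1.947903
  k2 = f(0.780000, 1.560535) = 1.058386
  y ← 0.800853 + (0.39/2)·(1.947903 + 1.058386) = 1.387080
x=0.780000, y=1.387080:
  k1 = f(0.780000, 1.387080) = 1.322039
  k2 = f(1.170000, 1.902675) = 0.803534
  y ← 1.387080 + (0.39/2)·(1.322039 + 0.803534) = 1.801566
y(1.17) ≈ 1.8016

1.8016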